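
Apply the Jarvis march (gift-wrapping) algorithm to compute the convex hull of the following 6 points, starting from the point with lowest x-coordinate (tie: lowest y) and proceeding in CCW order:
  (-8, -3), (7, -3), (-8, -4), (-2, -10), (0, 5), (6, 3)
Hull (CCW) = [(-8, -4), (-2, -10), (7, -3), (6, 3), (0, 5), (-8, -3)]

Jarvis march: at each step, from the current hull vertex p, select the next vertex q as the point such that every other point lies strictly to the left of (or on) the directed line p → q. (Equivalently: for every other point r, the cross product (q − p) × (r − p) ≥ 0.)
Starting point (lowest x, tie lowest y): (-8, -4). Wrap until returning to start. Resulting hull: (-8, -4), (-2, -10), (7, -3), (6, 3), (0, 5), (-8, -3).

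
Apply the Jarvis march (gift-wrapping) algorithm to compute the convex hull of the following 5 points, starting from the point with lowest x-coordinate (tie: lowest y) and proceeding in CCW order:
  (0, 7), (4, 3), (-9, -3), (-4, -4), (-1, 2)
Hull (CCW) = [(-9, -3), (-4, -4), (4, 3), (0, 7)]

Jarvis march: at each step, from the current hull vertex p, select the next vertex q as the point such that every other point lies strictly to the left of (or on) the directed line p → q. (Equivalently: for every other point r, the cross product (q − p) × (r − p) ≥ 0.)
Starting point (lowest x, tie lowest y): (-9, -3). Wrap until returning to start. Resulting hull: (-9, -3), (-4, -4), (4, 3), (0, 7).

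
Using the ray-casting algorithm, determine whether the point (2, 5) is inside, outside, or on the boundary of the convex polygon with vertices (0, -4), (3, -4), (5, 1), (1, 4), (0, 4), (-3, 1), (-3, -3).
The point (2, 5) lies strictly outside the polygon

Cast a horizontal ray to the right from the query point and count how many polygon edges it crosses (each edge strictly once or zero times, handled with the usual half-open convention). 
Parity of crossings → even ⇒ outside.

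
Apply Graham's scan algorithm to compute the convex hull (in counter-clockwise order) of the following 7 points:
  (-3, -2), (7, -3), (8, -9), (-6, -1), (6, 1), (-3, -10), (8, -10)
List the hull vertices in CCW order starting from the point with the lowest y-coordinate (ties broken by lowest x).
Hull (CCW) = [(-3, -10), (8, -10), (8, -9), (7, -3), (6, 1), (-6, -1)]

Graham scan procedure:
  1. Find the pivot p₀ = point with lowest y (tie → lowest x): (-3, -10).
  2. Sort the remaining points by polar angle around p₀.
  3. Walk through sorted points, maintaining a stack; pop the top while the last three entries make a non-left turn (cross product ≤ 0).
  4. Final stack is the convex hull in CCW order: (-3, -10), (8, -10), (8, -9), (7, -3), (6, 1), (-6, -1).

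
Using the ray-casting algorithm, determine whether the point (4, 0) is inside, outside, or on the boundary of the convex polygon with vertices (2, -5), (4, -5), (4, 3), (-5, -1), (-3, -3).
The point (4, 0) lies on the polygon boundary

Boundary check: the query satisfies the collinearity and bounding-box conditions for some polygon edge, so it lies exactly on the boundary.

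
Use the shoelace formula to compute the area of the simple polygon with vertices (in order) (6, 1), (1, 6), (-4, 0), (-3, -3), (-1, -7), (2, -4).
Area = 133/2

Shoelace formula: Area = (1/2) |Σ_i (x_i · y_{i+1} − x_{i+1} · y_i)| (indices mod n). Compute each cross term:
  (6)(6) − (1)(1) = 35
  (1)(0) − (-4)(6) = 24
  (-4)(-3) − (-3)(0) = 12
  (-3)(-7) − (-1)(-3) = 18
  (-1)(-4) − (2)(-7) = 18
  (2)(1) − (6)(-4) = 26
Sum = 133, so (signed) Area = 133/2 = 133/2, |Area| = 133/2.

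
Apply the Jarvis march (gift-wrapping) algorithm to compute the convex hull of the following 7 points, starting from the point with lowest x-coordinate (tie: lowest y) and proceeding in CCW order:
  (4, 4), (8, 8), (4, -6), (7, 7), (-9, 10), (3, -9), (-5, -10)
Hull (CCW) = [(-9, 10), (-5, -10), (3, -9), (4, -6), (8, 8)]

Jarvis march: at each step, from the current hull vertex p, select the next vertex q as the point such that every other point lies strictly to the left of (or on) the directed line p → q. (Equivalently: for every other point r, the cross product (q − p) × (r − p) ≥ 0.)
Starting point (lowest x, tie lowest y): (-9, 10). Wrap until returning to start. Resulting hull: (-9, 10), (-5, -10), (3, -9), (4, -6), (8, 8).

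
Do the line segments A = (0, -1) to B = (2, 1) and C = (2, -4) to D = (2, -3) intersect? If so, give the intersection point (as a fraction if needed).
No (intersection of containing lines falls outside at least one segment)

Parametrize and solve: t = 1, s = 5. At least one of these is outside [0, 1], so the segments do not intersect.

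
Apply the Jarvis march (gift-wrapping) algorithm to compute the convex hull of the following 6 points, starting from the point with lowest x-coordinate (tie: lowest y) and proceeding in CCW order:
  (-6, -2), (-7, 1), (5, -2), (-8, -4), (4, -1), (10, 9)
Hull (CCW) = [(-8, -4), (5, -2), (10, 9), (-7, 1)]

Jarvis march: at each step, from the current hull vertex p, select the next vertex q as the point such that every other point lies strictly to the left of (or on) the directed line p → q. (Equivalently: for every other point r, the cross product (q − p) × (r − p) ≥ 0.)
Starting point (lowest x, tie lowest y): (-8, -4). Wrap until returning to start. Resulting hull: (-8, -4), (5, -2), (10, 9), (-7, 1).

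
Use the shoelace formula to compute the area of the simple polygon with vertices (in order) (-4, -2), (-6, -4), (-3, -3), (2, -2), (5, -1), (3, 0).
Area = 27/2

Shoelace formula: Area = (1/2) |Σ_i (x_i · y_{i+1} − x_{i+1} · y_i)| (indices mod n). Compute each cross term:
  (-4)(-4) − (-6)(-2) = 4
  (-6)(-3) − (-3)(-4) = 6
  (-3)(-2) − (2)(-3) = 12
  (2)(-1) − (5)(-2) = 8
  (5)(0) − (3)(-1) = 3
  (3)(-2) − (-4)(0) = -6
Sum = 27, so (signed) Area = 27/2 = 27/2, |Area| = 27/2.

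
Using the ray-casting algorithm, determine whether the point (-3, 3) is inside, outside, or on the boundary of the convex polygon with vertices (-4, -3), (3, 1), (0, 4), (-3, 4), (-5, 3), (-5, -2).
The point (-3, 3) lies strictly inside the polygon

Cast a horizontal ray to the right from the query point and count how many polygon edges it crosses (each edge strictly once or zero times, handled with the usual half-open convention). 
Parity of crossings → odd ⇒ inside.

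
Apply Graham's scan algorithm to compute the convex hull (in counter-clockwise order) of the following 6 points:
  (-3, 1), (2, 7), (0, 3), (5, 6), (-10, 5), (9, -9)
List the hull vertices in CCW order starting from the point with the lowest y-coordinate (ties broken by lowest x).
Hull (CCW) = [(9, -9), (5, 6), (2, 7), (-10, 5)]

Graham scan procedure:
  1. Find the pivot p₀ = point with lowest y (tie → lowest x): (9, -9).
  2. Sort the remaining points by polar angle around p₀.
  3. Walk through sorted points, maintaining a stack; pop the top while the last three entries make a non-left turn (cross product ≤ 0).
  4. Final stack is the convex hull in CCW order: (9, -9), (5, 6), (2, 7), (-10, 5).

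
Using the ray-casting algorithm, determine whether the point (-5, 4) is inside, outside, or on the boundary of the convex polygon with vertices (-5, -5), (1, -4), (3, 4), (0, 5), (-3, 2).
The point (-5, 4) lies strictly outside the polygon

Cast a horizontal ray to the right from the query point and count how many polygon edges it crosses (each edge strictly once or zero times, handled with the usual half-open convention). 
Parity of crossings → even ⇒ outside.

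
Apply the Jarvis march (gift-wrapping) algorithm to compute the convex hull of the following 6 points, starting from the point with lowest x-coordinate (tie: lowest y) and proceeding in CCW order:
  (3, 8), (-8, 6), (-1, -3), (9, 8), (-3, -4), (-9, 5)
Hull (CCW) = [(-9, 5), (-3, -4), (-1, -3), (9, 8), (3, 8), (-8, 6)]

Jarvis march: at each step, from the current hull vertex p, select the next vertex q as the point such that every other point lies strictly to the left of (or on) the directed line p → q. (Equivalently: for every other point r, the cross product (q − p) × (r − p) ≥ 0.)
Starting point (lowest x, tie lowest y): (-9, 5). Wrap until returning to start. Resulting hull: (-9, 5), (-3, -4), (-1, -3), (9, 8), (3, 8), (-8, 6).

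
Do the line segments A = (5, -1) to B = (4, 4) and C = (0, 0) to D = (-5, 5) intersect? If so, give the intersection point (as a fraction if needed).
No (intersection of containing lines falls outside at least one segment)

Parametrize and solve: t = -1, s = -6/5. At least one of these is outside [0, 1], so the segments do not intersect.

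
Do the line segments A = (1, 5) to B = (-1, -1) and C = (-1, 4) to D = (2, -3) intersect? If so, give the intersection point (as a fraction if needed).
Yes; intersection at (-1/16, 29/16) (t = 17/32 on AB, s = 5/16 on CD)

Parametrize AB as A + t(B − A) = (1 + -2 t, 5 + -6 t) and CD as C + s(D − C) = (-1 + 3 s, 4 + -7 s). Solve the linear system for (t, s). Determinant = -32 ≠ 0, so a unique intersection of the containing lines exists. Solution: t = 17/32, s = 5/16 — both in [0, 1], so the segments cross. Intersection point: (-1/16, 29/16).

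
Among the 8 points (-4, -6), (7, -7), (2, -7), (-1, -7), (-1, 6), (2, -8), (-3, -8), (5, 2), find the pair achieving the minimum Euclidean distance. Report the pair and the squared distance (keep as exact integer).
Pair = ((2, -7), (2, -8)); squared distance = 1

Compute all C(8, 2) = 28 pairwise squared distances (x_i − x_j)² + (y_i − y_j)². The minimum is 1, attained by the pair ((2, -7), (2, -8)).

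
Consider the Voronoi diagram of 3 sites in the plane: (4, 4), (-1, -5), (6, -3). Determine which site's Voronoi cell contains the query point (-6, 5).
Nearest site = (4, 4)

The Voronoi cell of site s contains exactly those query points closer to s than to any other site. Compute squared distances from q = (-6, 5) to each site:
  (4 − -6)² + (4 − 5)² = 101
  (-1 − -6)² + (-5 − 5)² = 125
  (6 − -6)² + (-3 − 5)² = 208
Minimum is attained by (4, 4), so q lies in its Voronoi cell.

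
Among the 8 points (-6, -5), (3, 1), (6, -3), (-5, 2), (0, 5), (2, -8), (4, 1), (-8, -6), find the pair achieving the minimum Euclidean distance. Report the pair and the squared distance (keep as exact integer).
Pair = ((3, 1), (4, 1)); squared distance = 1

Compute all C(8, 2) = 28 pairwise squared distances (x_i − x_j)² + (y_i − y_j)². The minimum is 1, attained by the pair ((3, 1), (4, 1)).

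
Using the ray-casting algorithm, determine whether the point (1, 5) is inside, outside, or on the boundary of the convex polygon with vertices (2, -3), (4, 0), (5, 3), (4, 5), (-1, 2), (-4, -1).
The point (1, 5) lies strictly outside the polygon

Cast a horizontal ray to the right from the query point and count how many polygon edges it crosses (each edge strictly once or zero times, handled with the usual half-open convention). 
Parity of crossings → even ⇒ outside.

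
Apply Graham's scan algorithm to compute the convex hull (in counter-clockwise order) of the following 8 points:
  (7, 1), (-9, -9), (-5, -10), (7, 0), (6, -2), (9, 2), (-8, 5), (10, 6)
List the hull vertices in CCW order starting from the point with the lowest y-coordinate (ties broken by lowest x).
Hull (CCW) = [(-5, -10), (6, -2), (9, 2), (10, 6), (-8, 5), (-9, -9)]

Graham scan procedure:
  1. Find the pivot p₀ = point with lowest y (tie → lowest x): (-5, -10).
  2. Sort the remaining points by polar angle around p₀.
  3. Walk through sorted points, maintaining a stack; pop the top while the last three entries make a non-left turn (cross product ≤ 0).
  4. Final stack is the convex hull in CCW order: (-5, -10), (6, -2), (9, 2), (10, 6), (-8, 5), (-9, -9).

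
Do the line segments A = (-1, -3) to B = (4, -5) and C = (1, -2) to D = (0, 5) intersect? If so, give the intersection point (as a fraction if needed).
No (intersection of containing lines falls outside at least one segment)

Parametrize and solve: t = 5/11, s = -3/11. At least one of these is outside [0, 1], so the segments do not intersect.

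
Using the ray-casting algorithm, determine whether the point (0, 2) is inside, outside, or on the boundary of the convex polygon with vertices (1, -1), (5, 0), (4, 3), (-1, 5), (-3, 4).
The point (0, 2) lies strictly inside the polygon

Cast a horizontal ray to the right from the query point and count how many polygon edges it crosses (each edge strictly once or zero times, handled with the usual half-open convention). 
Parity of crossings → odd ⇒ inside.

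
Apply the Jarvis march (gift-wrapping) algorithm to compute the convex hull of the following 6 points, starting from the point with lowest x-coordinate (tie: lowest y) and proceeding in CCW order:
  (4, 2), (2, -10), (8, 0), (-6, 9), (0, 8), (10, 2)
Hull (CCW) = [(-6, 9), (2, -10), (10, 2), (0, 8)]

Jarvis march: at each step, from the current hull vertex p, select the next vertex q as the point such that every other point lies strictly to the left of (or on) the directed line p → q. (Equivalently: for every other point r, the cross product (q − p) × (r − p) ≥ 0.)
Starting point (lowest x, tie lowest y): (-6, 9). Wrap until returning to start. Resulting hull: (-6, 9), (2, -10), (10, 2), (0, 8).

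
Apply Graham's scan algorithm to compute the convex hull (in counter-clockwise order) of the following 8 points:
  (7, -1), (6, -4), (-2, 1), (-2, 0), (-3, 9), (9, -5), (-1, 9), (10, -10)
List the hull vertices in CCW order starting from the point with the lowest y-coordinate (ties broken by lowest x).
Hull (CCW) = [(10, -10), (9, -5), (7, -1), (-1, 9), (-3, 9), (-2, 0)]

Graham scan procedure:
  1. Find the pivot p₀ = point with lowest y (tie → lowest x): (10, -10).
  2. Sort the remaining points by polar angle around p₀.
  3. Walk through sorted points, maintaining a stack; pop the top while the last three entries make a non-left turn (cross product ≤ 0).
  4. Final stack is the convex hull in CCW order: (10, -10), (9, -5), (7, -1), (-1, 9), (-3, 9), (-2, 0).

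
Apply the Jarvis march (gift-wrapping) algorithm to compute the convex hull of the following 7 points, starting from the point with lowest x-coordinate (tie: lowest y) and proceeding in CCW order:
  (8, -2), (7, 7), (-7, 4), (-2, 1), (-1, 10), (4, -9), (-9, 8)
Hull (CCW) = [(-9, 8), (-7, 4), (4, -9), (8, -2), (7, 7), (-1, 10)]

Jarvis march: at each step, from the current hull vertex p, select the next vertex q as the point such that every other point lies strictly to the left of (or on) the directed line p → q. (Equivalently: for every other point r, the cross product (q − p) × (r − p) ≥ 0.)
Starting point (lowest x, tie lowest y): (-9, 8). Wrap until returning to start. Resulting hull: (-9, 8), (-7, 4), (4, -9), (8, -2), (7, 7), (-1, 10).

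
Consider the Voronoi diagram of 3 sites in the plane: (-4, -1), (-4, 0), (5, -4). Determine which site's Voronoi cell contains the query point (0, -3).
Nearest site = (-4, -1)

The Voronoi cell of site s contains exactly those query points closer to s than to any other site. Compute squared distances from q = (0, -3) to each site:
  (-4 − 0)² + (-1 − -3)² = 20
  (-4 − 0)² + (0 − -3)² = 25
  (5 − 0)² + (-4 − -3)² = 26
Minimum is attained by (-4, -1), so q lies in its Voronoi cell.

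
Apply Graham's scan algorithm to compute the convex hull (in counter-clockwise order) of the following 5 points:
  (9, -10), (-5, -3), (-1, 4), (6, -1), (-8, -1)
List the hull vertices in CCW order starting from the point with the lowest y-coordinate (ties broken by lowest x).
Hull (CCW) = [(9, -10), (6, -1), (-1, 4), (-8, -1), (-5, -3)]

Graham scan procedure:
  1. Find the pivot p₀ = point with lowest y (tie → lowest x): (9, -10).
  2. Sort the remaining points by polar angle around p₀.
  3. Walk through sorted points, maintaining a stack; pop the top while the last three entries make a non-left turn (cross product ≤ 0).
  4. Final stack is the convex hull in CCW order: (9, -10), (6, -1), (-1, 4), (-8, -1), (-5, -3).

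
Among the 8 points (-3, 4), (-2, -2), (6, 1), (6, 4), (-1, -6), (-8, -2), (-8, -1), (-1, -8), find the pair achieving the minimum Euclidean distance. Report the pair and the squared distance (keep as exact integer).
Pair = ((-8, -2), (-8, -1)); squared distance = 1

Compute all C(8, 2) = 28 pairwise squared distances (x_i − x_j)² + (y_i − y_j)². The minimum is 1, attained by the pair ((-8, -2), (-8, -1)).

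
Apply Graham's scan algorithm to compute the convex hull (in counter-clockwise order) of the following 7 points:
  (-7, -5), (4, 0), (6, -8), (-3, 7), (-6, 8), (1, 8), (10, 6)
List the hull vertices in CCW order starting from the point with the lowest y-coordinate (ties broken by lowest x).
Hull (CCW) = [(6, -8), (10, 6), (1, 8), (-6, 8), (-7, -5)]

Graham scan procedure:
  1. Find the pivot p₀ = point with lowest y (tie → lowest x): (6, -8).
  2. Sort the remaining points by polar angle around p₀.
  3. Walk through sorted points, maintaining a stack; pop the top while the last three entries make a non-left turn (cross product ≤ 0).
  4. Final stack is the convex hull in CCW order: (6, -8), (10, 6), (1, 8), (-6, 8), (-7, -5).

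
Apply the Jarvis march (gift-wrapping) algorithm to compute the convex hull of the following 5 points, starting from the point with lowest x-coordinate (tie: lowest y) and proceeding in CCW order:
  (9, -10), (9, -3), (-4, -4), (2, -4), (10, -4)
Hull (CCW) = [(-4, -4), (9, -10), (10, -4), (9, -3)]

Jarvis march: at each step, from the current hull vertex p, select the next vertex q as the point such that every other point lies strictly to the left of (or on) the directed line p → q. (Equivalently: for every other point r, the cross product (q − p) × (r − p) ≥ 0.)
Starting point (lowest x, tie lowest y): (-4, -4). Wrap until returning to start. Resulting hull: (-4, -4), (9, -10), (10, -4), (9, -3).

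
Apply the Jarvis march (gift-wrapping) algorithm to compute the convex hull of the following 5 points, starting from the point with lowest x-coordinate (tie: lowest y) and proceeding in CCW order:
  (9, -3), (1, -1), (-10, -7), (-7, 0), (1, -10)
Hull (CCW) = [(-10, -7), (1, -10), (9, -3), (1, -1), (-7, 0)]

Jarvis march: at each step, from the current hull vertex p, select the next vertex q as the point such that every other point lies strictly to the left of (or on) the directed line p → q. (Equivalently: for every other point r, the cross product (q − p) × (r − p) ≥ 0.)
Starting point (lowest x, tie lowest y): (-10, -7). Wrap until returning to start. Resulting hull: (-10, -7), (1, -10), (9, -3), (1, -1), (-7, 0).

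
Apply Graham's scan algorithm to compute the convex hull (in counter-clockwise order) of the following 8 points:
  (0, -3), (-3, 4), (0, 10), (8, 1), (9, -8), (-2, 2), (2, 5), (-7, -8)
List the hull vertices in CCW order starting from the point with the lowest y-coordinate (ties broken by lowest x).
Hull (CCW) = [(-7, -8), (9, -8), (8, 1), (0, 10), (-3, 4)]

Graham scan procedure:
  1. Find the pivot p₀ = point with lowest y (tie → lowest x): (-7, -8).
  2. Sort the remaining points by polar angle around p₀.
  3. Walk through sorted points, maintaining a stack; pop the top while the last three entries make a non-left turn (cross product ≤ 0).
  4. Final stack is the convex hull in CCW order: (-7, -8), (9, -8), (8, 1), (0, 10), (-3, 4).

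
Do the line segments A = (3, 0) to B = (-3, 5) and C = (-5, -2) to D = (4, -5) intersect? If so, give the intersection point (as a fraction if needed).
No (intersection of containing lines falls outside at least one segment)

Parametrize and solve: t = -14/9, s = 52/27. At least one of these is outside [0, 1], so the segments do not intersect.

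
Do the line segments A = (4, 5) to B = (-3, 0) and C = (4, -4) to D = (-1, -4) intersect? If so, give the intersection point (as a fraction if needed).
No (intersection of containing lines falls outside at least one segment)

Parametrize and solve: t = 9/5, s = 63/25. At least one of these is outside [0, 1], so the segments do not intersect.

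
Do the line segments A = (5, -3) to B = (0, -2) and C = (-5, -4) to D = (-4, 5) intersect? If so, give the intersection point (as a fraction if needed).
No (intersection of containing lines falls outside at least one segment)

Parametrize and solve: t = 89/46, s = 15/46. At least one of these is outside [0, 1], so the segments do not intersect.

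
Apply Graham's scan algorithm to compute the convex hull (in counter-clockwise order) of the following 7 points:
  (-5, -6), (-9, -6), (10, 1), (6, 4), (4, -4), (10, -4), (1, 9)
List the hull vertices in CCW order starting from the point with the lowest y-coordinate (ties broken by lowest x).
Hull (CCW) = [(-9, -6), (-5, -6), (10, -4), (10, 1), (1, 9)]

Graham scan procedure:
  1. Find the pivot p₀ = point with lowest y (tie → lowest x): (-9, -6).
  2. Sort the remaining points by polar angle around p₀.
  3. Walk through sorted points, maintaining a stack; pop the top while the last three entries make a non-left turn (cross product ≤ 0).
  4. Final stack is the convex hull in CCW order: (-9, -6), (-5, -6), (10, -4), (10, 1), (1, 9).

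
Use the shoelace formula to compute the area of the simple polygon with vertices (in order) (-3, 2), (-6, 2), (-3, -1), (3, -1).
Area = 27/2

Shoelace formula: Area = (1/2) |Σ_i (x_i · y_{i+1} − x_{i+1} · y_i)| (indices mod n). Compute each cross term:
  (-3)(2) − (-6)(2) = 6
  (-6)(-1) − (-3)(2) = 12
  (-3)(-1) − (3)(-1) = 6
  (3)(2) − (-3)(-1) = 3
Sum = 27, so (signed) Area = 27/2 = 27/2, |Area| = 27/2.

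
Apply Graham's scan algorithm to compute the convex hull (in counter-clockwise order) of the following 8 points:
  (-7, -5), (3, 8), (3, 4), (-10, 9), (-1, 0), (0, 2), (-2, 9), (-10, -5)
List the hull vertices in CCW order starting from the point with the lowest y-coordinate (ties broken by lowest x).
Hull (CCW) = [(-10, -5), (-7, -5), (-1, 0), (3, 4), (3, 8), (-2, 9), (-10, 9)]

Graham scan procedure:
  1. Find the pivot p₀ = point with lowest y (tie → lowest x): (-10, -5).
  2. Sort the remaining points by polar angle around p₀.
  3. Walk through sorted points, maintaining a stack; pop the top while the last three entries make a non-left turn (cross product ≤ 0).
  4. Final stack is the convex hull in CCW order: (-10, -5), (-7, -5), (-1, 0), (3, 4), (3, 8), (-2, 9), (-10, 9).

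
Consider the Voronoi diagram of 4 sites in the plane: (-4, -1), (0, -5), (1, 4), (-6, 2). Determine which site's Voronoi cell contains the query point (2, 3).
Nearest site = (1, 4)

The Voronoi cell of site s contains exactly those query points closer to s than to any other site. Compute squared distances from q = (2, 3) to each site:
  (1 − 2)² + (4 − 3)² = 2
  (-4 − 2)² + (-1 − 3)² = 52
  (-6 − 2)² + (2 − 3)² = 65
  (0 − 2)² + (-5 − 3)² = 68
Minimum is attained by (1, 4), so q lies in its Voronoi cell.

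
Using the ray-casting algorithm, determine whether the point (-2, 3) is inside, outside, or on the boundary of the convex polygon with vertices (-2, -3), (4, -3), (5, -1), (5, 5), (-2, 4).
The point (-2, 3) lies on the polygon boundary

Boundary check: the query satisfies the collinearity and bounding-box conditions for some polygon edge, so it lies exactly on the boundary.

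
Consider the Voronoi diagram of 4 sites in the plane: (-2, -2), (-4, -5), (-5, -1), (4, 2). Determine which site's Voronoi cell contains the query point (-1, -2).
Nearest site = (-2, -2)

The Voronoi cell of site s contains exactly those query points closer to s than to any other site. Compute squared distances from q = (-1, -2) to each site:
  (-2 − -1)² + (-2 − -2)² = 1
  (-5 − -1)² + (-1 − -2)² = 17
  (-4 − -1)² + (-5 − -2)² = 18
  (4 − -1)² + (2 − -2)² = 41
Minimum is attained by (-2, -2), so q lies in its Voronoi cell.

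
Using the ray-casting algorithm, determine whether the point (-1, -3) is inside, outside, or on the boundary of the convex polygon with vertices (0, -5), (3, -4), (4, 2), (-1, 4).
The point (-1, -3) lies strictly outside the polygon

Cast a horizontal ray to the right from the query point and count how many polygon edges it crosses (each edge strictly once or zero times, handled with the usual half-open convention). 
Parity of crossings → even ⇒ outside.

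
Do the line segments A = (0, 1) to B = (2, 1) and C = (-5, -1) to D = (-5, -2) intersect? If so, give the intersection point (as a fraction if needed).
No (intersection of containing lines falls outside at least one segment)

Parametrize and solve: t = -5/2, s = -2. At least one of these is outside [0, 1], so the segments do not intersect.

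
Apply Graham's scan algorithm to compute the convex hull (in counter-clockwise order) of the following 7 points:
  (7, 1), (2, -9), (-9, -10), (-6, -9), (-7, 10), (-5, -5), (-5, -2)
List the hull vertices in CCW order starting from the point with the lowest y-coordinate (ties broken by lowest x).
Hull (CCW) = [(-9, -10), (2, -9), (7, 1), (-7, 10)]

Graham scan procedure:
  1. Find the pivot p₀ = point with lowest y (tie → lowest x): (-9, -10).
  2. Sort the remaining points by polar angle around p₀.
  3. Walk through sorted points, maintaining a stack; pop the top while the last three entries make a non-left turn (cross product ≤ 0).
  4. Final stack is the convex hull in CCW order: (-9, -10), (2, -9), (7, 1), (-7, 10).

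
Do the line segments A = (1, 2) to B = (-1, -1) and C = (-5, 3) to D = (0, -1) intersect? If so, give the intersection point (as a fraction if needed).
Yes; intersection at (-15/23, -11/23) (t = 19/23 on AB, s = 20/23 on CD)

Parametrize AB as A + t(B − A) = (1 + -2 t, 2 + -3 t) and CD as C + s(D − C) = (-5 + 5 s, 3 + -4 s). Solve the linear system for (t, s). Determinant = -23 ≠ 0, so a unique intersection of the containing lines exists. Solution: t = 19/23, s = 20/23 — both in [0, 1], so the segments cross. Intersection point: (-15/23, -11/23).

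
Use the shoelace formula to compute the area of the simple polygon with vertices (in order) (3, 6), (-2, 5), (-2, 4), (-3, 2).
Area = 13/2

Shoelace formula: Area = (1/2) |Σ_i (x_i · y_{i+1} − x_{i+1} · y_i)| (indices mod n). Compute each cross term:
  (3)(5) − (-2)(6) = 27
  (-2)(4) − (-2)(5) = 2
  (-2)(2) − (-3)(4) = 8
  (-3)(6) − (3)(2) = -24
Sum = 13, so (signed) Area = 13/2 = 13/2, |Area| = 13/2.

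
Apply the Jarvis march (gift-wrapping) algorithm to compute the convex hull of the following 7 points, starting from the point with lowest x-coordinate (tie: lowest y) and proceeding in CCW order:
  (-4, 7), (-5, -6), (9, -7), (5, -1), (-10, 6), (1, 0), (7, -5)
Hull (CCW) = [(-10, 6), (-5, -6), (9, -7), (5, -1), (-4, 7)]

Jarvis march: at each step, from the current hull vertex p, select the next vertex q as the point such that every other point lies strictly to the left of (or on) the directed line p → q. (Equivalently: for every other point r, the cross product (q − p) × (r − p) ≥ 0.)
Starting point (lowest x, tie lowest y): (-10, 6). Wrap until returning to start. Resulting hull: (-10, 6), (-5, -6), (9, -7), (5, -1), (-4, 7).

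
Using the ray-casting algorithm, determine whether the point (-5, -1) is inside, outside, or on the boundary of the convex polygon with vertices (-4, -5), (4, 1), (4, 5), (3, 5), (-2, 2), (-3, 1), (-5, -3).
The point (-5, -1) lies strictly outside the polygon

Cast a horizontal ray to the right from the query point and count how many polygon edges it crosses (each edge strictly once or zero times, handled with the usual half-open convention). 
Parity of crossings → even ⇒ outside.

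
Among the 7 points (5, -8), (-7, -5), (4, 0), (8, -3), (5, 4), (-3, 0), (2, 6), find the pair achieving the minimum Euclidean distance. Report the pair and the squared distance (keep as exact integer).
Pair = ((5, 4), (2, 6)); squared distance = 13

Compute all C(7, 2) = 21 pairwise squared distances (x_i − x_j)² + (y_i − y_j)². The minimum is 13, attained by the pair ((5, 4), (2, 6)).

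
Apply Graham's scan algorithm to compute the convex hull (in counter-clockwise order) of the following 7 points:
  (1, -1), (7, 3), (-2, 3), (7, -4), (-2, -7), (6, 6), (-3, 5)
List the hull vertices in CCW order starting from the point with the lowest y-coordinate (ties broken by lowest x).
Hull (CCW) = [(-2, -7), (7, -4), (7, 3), (6, 6), (-3, 5)]

Graham scan procedure:
  1. Find the pivot p₀ = point with lowest y (tie → lowest x): (-2, -7).
  2. Sort the remaining points by polar angle around p₀.
  3. Walk through sorted points, maintaining a stack; pop the top while the last three entries make a non-left turn (cross product ≤ 0).
  4. Final stack is the convex hull in CCW order: (-2, -7), (7, -4), (7, 3), (6, 6), (-3, 5).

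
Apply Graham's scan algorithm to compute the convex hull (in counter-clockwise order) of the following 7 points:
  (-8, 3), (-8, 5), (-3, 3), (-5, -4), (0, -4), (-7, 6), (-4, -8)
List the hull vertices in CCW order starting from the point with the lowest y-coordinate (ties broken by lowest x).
Hull (CCW) = [(-4, -8), (0, -4), (-3, 3), (-7, 6), (-8, 5), (-8, 3)]

Graham scan procedure:
  1. Find the pivot p₀ = point with lowest y (tie → lowest x): (-4, -8).
  2. Sort the remaining points by polar angle around p₀.
  3. Walk through sorted points, maintaining a stack; pop the top while the last three entries make a non-left turn (cross product ≤ 0).
  4. Final stack is the convex hull in CCW order: (-4, -8), (0, -4), (-3, 3), (-7, 6), (-8, 5), (-8, 3).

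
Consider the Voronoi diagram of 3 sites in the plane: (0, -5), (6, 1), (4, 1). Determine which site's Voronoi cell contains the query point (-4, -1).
Nearest site = (0, -5)

The Voronoi cell of site s contains exactly those query points closer to s than to any other site. Compute squared distances from q = (-4, -1) to each site:
  (0 − -4)² + (-5 − -1)² = 32
  (4 − -4)² + (1 − -1)² = 68
  (6 − -4)² + (1 − -1)² = 104
Minimum is attained by (0, -5), so q lies in its Voronoi cell.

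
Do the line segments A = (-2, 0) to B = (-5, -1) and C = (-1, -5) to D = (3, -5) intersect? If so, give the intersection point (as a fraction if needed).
No (intersection of containing lines falls outside at least one segment)

Parametrize and solve: t = 5, s = -4. At least one of these is outside [0, 1], so the segments do not intersect.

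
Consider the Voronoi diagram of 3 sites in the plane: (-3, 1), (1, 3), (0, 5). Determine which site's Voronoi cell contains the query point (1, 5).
Nearest site = (0, 5)

The Voronoi cell of site s contains exactly those query points closer to s than to any other site. Compute squared distances from q = (1, 5) to each site:
  (0 − 1)² + (5 − 5)² = 1
  (1 − 1)² + (3 − 5)² = 4
  (-3 − 1)² + (1 − 5)² = 32
Minimum is attained by (0, 5), so q lies in its Voronoi cell.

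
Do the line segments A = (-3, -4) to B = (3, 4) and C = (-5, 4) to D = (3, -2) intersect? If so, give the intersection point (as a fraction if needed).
Yes; intersection at (3/25, 4/25) (t = 13/25 on AB, s = 16/25 on CD)

Parametrize AB as A + t(B − A) = (-3 + 6 t, -4 + 8 t) and CD as C + s(D − C) = (-5 + 8 s, 4 + -6 s). Solve the linear system for (t, s). Determinant = 100 ≠ 0, so a unique intersection of the containing lines exists. Solution: t = 13/25, s = 16/25 — both in [0, 1], so the segments cross. Intersection point: (3/25, 4/25).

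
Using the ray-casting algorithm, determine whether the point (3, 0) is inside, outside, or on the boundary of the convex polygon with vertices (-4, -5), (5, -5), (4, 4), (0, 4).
The point (3, 0) lies strictly inside the polygon

Cast a horizontal ray to the right from the query point and count how many polygon edges it crosses (each edge strictly once or zero times, handled with the usual half-open convention). 
Parity of crossings → odd ⇒ inside.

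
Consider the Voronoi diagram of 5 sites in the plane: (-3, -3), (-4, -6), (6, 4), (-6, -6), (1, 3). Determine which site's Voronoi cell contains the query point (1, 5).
Nearest site = (1, 3)

The Voronoi cell of site s contains exactly those query points closer to s than to any other site. Compute squared distances from q = (1, 5) to each site:
  (1 − 1)² + (3 − 5)² = 4
  (6 − 1)² + (4 − 5)² = 26
  (-3 − 1)² + (-3 − 5)² = 80
  (-4 − 1)² + (-6 − 5)² = 146
  (-6 − 1)² + (-6 − 5)² = 170
Minimum is attained by (1, 3), so q lies in its Voronoi cell.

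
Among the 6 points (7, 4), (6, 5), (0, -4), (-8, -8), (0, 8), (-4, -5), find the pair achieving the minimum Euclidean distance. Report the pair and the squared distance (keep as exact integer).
Pair = ((7, 4), (6, 5)); squared distance = 2

Compute all C(6, 2) = 15 pairwise squared distances (x_i − x_j)² + (y_i − y_j)². The minimum is 2, attained by the pair ((7, 4), (6, 5)).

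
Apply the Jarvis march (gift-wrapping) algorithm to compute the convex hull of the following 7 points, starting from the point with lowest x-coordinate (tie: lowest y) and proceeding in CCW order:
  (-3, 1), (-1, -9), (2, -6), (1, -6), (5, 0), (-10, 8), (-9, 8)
Hull (CCW) = [(-10, 8), (-1, -9), (2, -6), (5, 0), (-9, 8)]

Jarvis march: at each step, from the current hull vertex p, select the next vertex q as the point such that every other point lies strictly to the left of (or on) the directed line p → q. (Equivalently: for every other point r, the cross product (q − p) × (r − p) ≥ 0.)
Starting point (lowest x, tie lowest y): (-10, 8). Wrap until returning to start. Resulting hull: (-10, 8), (-1, -9), (2, -6), (5, 0), (-9, 8).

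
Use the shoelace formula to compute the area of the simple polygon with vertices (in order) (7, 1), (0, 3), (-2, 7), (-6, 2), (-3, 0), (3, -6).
Area = 67

Shoelace formula: Area = (1/2) |Σ_i (x_i · y_{i+1} − x_{i+1} · y_i)| (indices mod n). Compute each cross term:
  (7)(3) − (0)(1) = 21
  (0)(7) − (-2)(3) = 6
  (-2)(2) − (-6)(7) = 38
  (-6)(0) − (-3)(2) = 6
  (-3)(-6) − (3)(0) = 18
  (3)(1) − (7)(-6) = 45
Sum = 134, so (signed) Area = 134/2 = 67, |Area| = 67.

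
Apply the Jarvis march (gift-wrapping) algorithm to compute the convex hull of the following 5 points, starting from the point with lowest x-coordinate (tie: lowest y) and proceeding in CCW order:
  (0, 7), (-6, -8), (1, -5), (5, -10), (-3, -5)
Hull (CCW) = [(-6, -8), (5, -10), (0, 7)]

Jarvis march: at each step, from the current hull vertex p, select the next vertex q as the point such that every other point lies strictly to the left of (or on) the directed line p → q. (Equivalently: for every other point r, the cross product (q − p) × (r − p) ≥ 0.)
Starting point (lowest x, tie lowest y): (-6, -8). Wrap until returning to start. Resulting hull: (-6, -8), (5, -10), (0, 7).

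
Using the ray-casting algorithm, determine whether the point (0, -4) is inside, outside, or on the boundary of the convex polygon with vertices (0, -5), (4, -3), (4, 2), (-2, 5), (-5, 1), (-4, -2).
The point (0, -4) lies strictly inside the polygon

Cast a horizontal ray to the right from the query point and count how many polygon edges it crosses (each edge strictly once or zero times, handled with the usual half-open convention). 
Parity of crossings → odd ⇒ inside.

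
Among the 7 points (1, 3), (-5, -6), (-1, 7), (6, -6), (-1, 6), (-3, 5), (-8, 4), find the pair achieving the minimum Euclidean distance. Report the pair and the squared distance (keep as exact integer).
Pair = ((-1, 7), (-1, 6)); squared distance = 1

Compute all C(7, 2) = 21 pairwise squared distances (x_i − x_j)² + (y_i − y_j)². The minimum is 1, attained by the pair ((-1, 7), (-1, 6)).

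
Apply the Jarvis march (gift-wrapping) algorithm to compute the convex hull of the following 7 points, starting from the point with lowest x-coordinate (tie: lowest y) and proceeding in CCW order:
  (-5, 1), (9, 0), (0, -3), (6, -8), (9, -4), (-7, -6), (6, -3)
Hull (CCW) = [(-7, -6), (6, -8), (9, -4), (9, 0), (-5, 1)]

Jarvis march: at each step, from the current hull vertex p, select the next vertex q as the point such that every other point lies strictly to the left of (or on) the directed line p → q. (Equivalently: for every other point r, the cross product (q − p) × (r − p) ≥ 0.)
Starting point (lowest x, tie lowest y): (-7, -6). Wrap until returning to start. Resulting hull: (-7, -6), (6, -8), (9, -4), (9, 0), (-5, 1).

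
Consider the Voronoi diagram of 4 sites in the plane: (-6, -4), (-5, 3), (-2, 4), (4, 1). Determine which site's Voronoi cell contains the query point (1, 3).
Nearest site = (-2, 4)

The Voronoi cell of site s contains exactly those query points closer to s than to any other site. Compute squared distances from q = (1, 3) to each site:
  (-2 − 1)² + (4 − 3)² = 10
  (4 − 1)² + (1 − 3)² = 13
  (-5 − 1)² + (3 − 3)² = 36
  (-6 − 1)² + (-4 − 3)² = 98
Minimum is attained by (-2, 4), so q lies in its Voronoi cell.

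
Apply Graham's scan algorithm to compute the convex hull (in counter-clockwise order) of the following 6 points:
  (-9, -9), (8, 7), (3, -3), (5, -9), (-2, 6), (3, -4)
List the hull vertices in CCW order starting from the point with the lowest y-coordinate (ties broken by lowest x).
Hull (CCW) = [(-9, -9), (5, -9), (8, 7), (-2, 6)]

Graham scan procedure:
  1. Find the pivot p₀ = point with lowest y (tie → lowest x): (-9, -9).
  2. Sort the remaining points by polar angle around p₀.
  3. Walk through sorted points, maintaining a stack; pop the top while the last three entries make a non-left turn (cross product ≤ 0).
  4. Final stack is the convex hull in CCW order: (-9, -9), (5, -9), (8, 7), (-2, 6).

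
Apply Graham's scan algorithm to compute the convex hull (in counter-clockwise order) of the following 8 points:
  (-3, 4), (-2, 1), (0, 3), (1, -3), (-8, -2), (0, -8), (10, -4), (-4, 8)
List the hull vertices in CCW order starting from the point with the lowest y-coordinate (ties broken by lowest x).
Hull (CCW) = [(0, -8), (10, -4), (-4, 8), (-8, -2)]

Graham scan procedure:
  1. Find the pivot p₀ = point with lowest y (tie → lowest x): (0, -8).
  2. Sort the remaining points by polar angle around p₀.
  3. Walk through sorted points, maintaining a stack; pop the top while the last three entries make a non-left turn (cross product ≤ 0).
  4. Final stack is the convex hull in CCW order: (0, -8), (10, -4), (-4, 8), (-8, -2).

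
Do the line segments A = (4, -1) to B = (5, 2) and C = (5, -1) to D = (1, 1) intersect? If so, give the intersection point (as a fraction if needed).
Yes; intersection at (29/7, -4/7) (t = 1/7 on AB, s = 3/14 on CD)

Parametrize AB as A + t(B − A) = (4 + 1 t, -1 + 3 t) and CD as C + s(D − C) = (5 + -4 s, -1 + 2 s). Solve the linear system for (t, s). Determinant = -14 ≠ 0, so a unique intersection of the containing lines exists. Solution: t = 1/7, s = 3/14 — both in [0, 1], so the segments cross. Intersection point: (29/7, -4/7).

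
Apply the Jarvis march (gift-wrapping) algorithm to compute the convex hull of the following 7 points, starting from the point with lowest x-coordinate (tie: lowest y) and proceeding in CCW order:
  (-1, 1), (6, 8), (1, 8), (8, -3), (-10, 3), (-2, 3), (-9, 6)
Hull (CCW) = [(-10, 3), (8, -3), (6, 8), (1, 8), (-9, 6)]

Jarvis march: at each step, from the current hull vertex p, select the next vertex q as the point such that every other point lies strictly to the left of (or on) the directed line p → q. (Equivalently: for every other point r, the cross product (q − p) × (r − p) ≥ 0.)
Starting point (lowest x, tie lowest y): (-10, 3). Wrap until returning to start. Resulting hull: (-10, 3), (8, -3), (6, 8), (1, 8), (-9, 6).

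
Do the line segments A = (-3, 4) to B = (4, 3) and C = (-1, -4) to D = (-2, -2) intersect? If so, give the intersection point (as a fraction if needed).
No (intersection of containing lines falls outside at least one segment)

Parametrize and solve: t = -4/13, s = 54/13. At least one of these is outside [0, 1], so the segments do not intersect.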